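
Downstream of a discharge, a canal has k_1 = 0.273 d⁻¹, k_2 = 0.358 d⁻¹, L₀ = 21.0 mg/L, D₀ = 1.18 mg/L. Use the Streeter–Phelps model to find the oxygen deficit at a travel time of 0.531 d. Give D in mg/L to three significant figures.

D ≈ 3.55 mg/L

k_1 L₀/(k_2−k_1) = 0.273×21.0/(0.358−0.273) = 5.733/0.08500 = 67.45 mg/L.
e^(−k_1 t) = e^(−0.273×0.5310) = 0.8651; e^(−k_2 t) = e^(−0.358×0.5310) = 0.8269.
D = 67.45 × (0.8651 − 0.8269) + 1.18 × 0.8269 = 2.575 + 0.9757 = 3.551 mg/L.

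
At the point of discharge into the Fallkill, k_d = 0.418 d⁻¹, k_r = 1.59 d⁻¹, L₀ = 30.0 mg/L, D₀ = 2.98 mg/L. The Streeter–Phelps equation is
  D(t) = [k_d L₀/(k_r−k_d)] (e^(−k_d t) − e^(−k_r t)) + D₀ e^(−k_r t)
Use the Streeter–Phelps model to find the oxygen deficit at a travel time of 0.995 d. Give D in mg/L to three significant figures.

k_d L₀/(k_r−k_d) = 0.418×30.0/(1.59−0.418) = 12.54/1.172 = 10.70 mg/L.
e^(−k_d t) = e^(−0.418×0.9950) = 0.6597; e^(−k_r t) = e^(−1.59×0.9950) = 0.2056.
D = 10.70 × (0.6597 − 0.2056) + 2.98 × 0.2056 = 4.860 + 0.6125 = 5.472 mg/L.

D ≈ 5.47 mg/L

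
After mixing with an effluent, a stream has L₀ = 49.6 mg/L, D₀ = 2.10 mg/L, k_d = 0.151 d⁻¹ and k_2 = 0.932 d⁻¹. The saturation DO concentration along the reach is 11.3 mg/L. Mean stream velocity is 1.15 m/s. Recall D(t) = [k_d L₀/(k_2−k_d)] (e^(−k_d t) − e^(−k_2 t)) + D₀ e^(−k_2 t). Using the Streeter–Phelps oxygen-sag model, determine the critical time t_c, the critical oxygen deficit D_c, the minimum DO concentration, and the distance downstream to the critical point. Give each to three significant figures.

With k_2/k_d = 6.172 and 1 − D₀(k_2−k_d)/(k_d L₀) = 0.7810,
t_c = ln(6.172 × 0.7810) / (0.932 − 0.151) = ln(4.821) / 0.7810 = 1.573/0.7810 = 2.014 d.
L(t_c) = L₀ e^(−k_d t_c) = 49.6 × 0.7378 = 36.59 mg/L, and at the critical point k_2 D_c = k_d L, so D_c = (0.151/0.932) × 36.59 = 5.929 mg/L.
Minimum DO = C_s − D_c = 11.3 − 5.929 = 5.371 mg/L.
x_c = v t_c = 1.15 m/s × 2.014 d × 86400 s/d = 200100 m ≈ 200 km.

t_c ≈ 2.01 d; D_c ≈ 5.93 mg/L; min DO ≈ 5.37 mg/L; x_c ≈ 200 km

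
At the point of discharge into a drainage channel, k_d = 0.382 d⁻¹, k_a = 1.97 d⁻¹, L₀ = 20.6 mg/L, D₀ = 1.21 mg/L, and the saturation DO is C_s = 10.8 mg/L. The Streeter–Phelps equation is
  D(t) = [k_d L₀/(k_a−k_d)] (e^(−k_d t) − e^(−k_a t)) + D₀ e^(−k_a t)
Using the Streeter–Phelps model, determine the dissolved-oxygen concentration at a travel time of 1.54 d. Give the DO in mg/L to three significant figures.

DO ≈ 8.23 mg/L

k_d L₀/(k_a−k_d) = 0.382×20.6/(1.97−0.382) = 7.869/1.588 = 4.955 mg/L.
e^(−k_d t) = e^(−0.382×1.540) = 0.5553; e^(−k_a t) = e^(−1.97×1.540) = 0.04813.
D = 4.955 × (0.5553 − 0.04813) + 1.21 × 0.04813 = 2.513 + 0.05824 = 2.571 mg/L.
DO = C_s − D = 10.8 − 2.571 = 8.229 mg/L.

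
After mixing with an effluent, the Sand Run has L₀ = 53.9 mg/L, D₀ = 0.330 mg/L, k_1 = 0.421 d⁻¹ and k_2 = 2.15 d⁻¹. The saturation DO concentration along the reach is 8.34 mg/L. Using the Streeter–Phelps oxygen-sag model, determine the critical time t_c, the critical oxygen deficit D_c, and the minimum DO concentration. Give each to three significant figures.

t_c ≈ 0.928 d; D_c ≈ 7.14 mg/L; min DO ≈ 1.20 mg/L

At the critical point dD/dt = 0, so k_1 L₀ e^(−k_1 t) = k_2 D. Substituting D(t) from the Streeter–Phelps equation and solving for t gives
t_c = ln[(k_2/k_1)(1 − D₀(k_2−k_1)/(k_1 L₀))] / (k_2−k_1).
Here k_2−k_1 = 1.729 d⁻¹ and 1 − D₀(k_2−k_1)/(k_1 L₀) = 1 − 0.330×1.729/(0.421×53.9) = 0.9749, so
t_c = ln(5.107 × 0.9749) / 1.729 = 1.605 / 1.729 = 0.9284 d.
L(t_c) = L₀ e^(−k_1 t_c) = 53.9 × 0.6765 = 36.46 mg/L, and at the critical point k_2 D_c = k_1 L, so D_c = (0.421/2.15) × 36.46 = 7.140 mg/L.
Minimum DO = C_s − D_c = 8.34 − 7.140 = 1.200 mg/L.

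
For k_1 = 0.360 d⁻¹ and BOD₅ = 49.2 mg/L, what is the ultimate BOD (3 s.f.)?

L₀ ≈ 58.9 mg/L

BOD₅ = L₀(1 − e^(−5k_1)) ⇒ L₀ = BOD₅ / (1 − e^(−5×0.360))
= 49.2 / (1 − 0.1653) = 49.2 / 0.8347 = 58.94 mg/L.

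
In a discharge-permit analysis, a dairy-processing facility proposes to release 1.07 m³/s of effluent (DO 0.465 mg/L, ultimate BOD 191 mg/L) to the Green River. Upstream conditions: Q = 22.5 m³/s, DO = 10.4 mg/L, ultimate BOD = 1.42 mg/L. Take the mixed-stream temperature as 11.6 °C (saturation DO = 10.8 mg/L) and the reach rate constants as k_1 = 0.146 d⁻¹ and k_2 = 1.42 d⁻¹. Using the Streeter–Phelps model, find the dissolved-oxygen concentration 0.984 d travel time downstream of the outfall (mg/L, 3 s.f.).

Mixed DO = (22.5×10.4 + 1.07×0.465)/(22.5+1.07) = 234.5/23.57 = 9.949 mg/L.
Mixed L₀ = (22.5×1.42 + 1.07×191)/(23.57) = 236.3/23.57 = 10.03 mg/L.
Initial deficit D₀ = C_s − DO₀ = 10.8 − 9.949 = 0.8510 mg/L.
D(0.984) = [0.146×10.03/(1.42−0.146)](e^(−0.146×0.984) − e^(−1.42×0.984)) + 0.8510 e^(−1.42×0.984)
= 1.149 × (0.8662 − 0.2473) + 0.8510 × 0.2473 = 0.9216 mg/L.
DO = 10.8 − 0.9216 = 9.878 mg/L.

DO ≈ 9.88 mg/L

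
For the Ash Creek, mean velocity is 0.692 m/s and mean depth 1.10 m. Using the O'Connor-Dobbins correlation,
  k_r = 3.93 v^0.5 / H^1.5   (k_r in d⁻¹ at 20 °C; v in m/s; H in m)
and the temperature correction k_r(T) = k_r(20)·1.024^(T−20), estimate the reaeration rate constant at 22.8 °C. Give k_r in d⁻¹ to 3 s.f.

k_r(20) = 3.93 × 0.692^0.5 / 1.10^1.5 = 3.93 × 0.8319 / 1.154 = 2.834 d⁻¹.
k_r(22.8) = 2.834 × 1.024^(22.8−20) = 2.834 × 1.069 = 3.028 d⁻¹.

k_r ≈ 3.03 d⁻¹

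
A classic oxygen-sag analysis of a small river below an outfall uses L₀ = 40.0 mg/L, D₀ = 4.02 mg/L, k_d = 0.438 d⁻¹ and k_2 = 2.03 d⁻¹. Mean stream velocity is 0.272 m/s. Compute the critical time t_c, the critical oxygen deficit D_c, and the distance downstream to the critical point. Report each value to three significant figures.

t_c ≈ 0.678 d; D_c ≈ 6.41 mg/L; x_c ≈ 15.9 km

With k_2/k_d = 4.635 and 1 − D₀(k_2−k_d)/(k_d L₀) = 0.6347,
t_c = ln(4.635 × 0.6347) / (2.03 − 0.438) = ln(2.942) / 1.592 = 1.079/1.592 = 0.6778 d.
L(t_c) = L₀ e^(−k_d t_c) = 40.0 × 0.7431 = 29.73 mg/L, and at the critical point k_2 D_c = k_d L, so D_c = (0.438/2.03) × 29.73 = 6.414 mg/L.
x_c = v t_c = 0.272 m/s × 0.6778 d × 86400 s/d = 15930 m ≈ 15.9 km.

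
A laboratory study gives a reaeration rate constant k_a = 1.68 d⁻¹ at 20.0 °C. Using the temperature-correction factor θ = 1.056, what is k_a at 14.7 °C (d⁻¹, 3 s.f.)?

k_a ≈ 1.26 d⁻¹

k_a(T₂) = k_a(T₁) · θ^(T₂−T₁) = 1.68 × 1.056^(14.7−20.0)
= 1.68 × 1.056^-5.30 = 1.68 × 0.7492 = 1.259 d⁻¹.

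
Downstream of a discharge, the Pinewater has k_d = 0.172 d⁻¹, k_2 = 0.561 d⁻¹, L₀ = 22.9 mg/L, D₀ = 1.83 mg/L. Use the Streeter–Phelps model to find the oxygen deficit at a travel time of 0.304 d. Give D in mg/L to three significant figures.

k_d L₀/(k_2−k_d) = 0.172×22.9/(0.561−0.172) = 3.939/0.3890 = 10.13 mg/L.
e^(−k_d t) = e^(−0.172×0.3040) = 0.9491; e^(−k_2 t) = e^(−0.561×0.3040) = 0.8432.
D = 10.13 × (0.9491 − 0.8432) + 1.83 × 0.8432 = 1.072 + 1.543 = 2.615 mg/L.

D ≈ 2.61 mg/L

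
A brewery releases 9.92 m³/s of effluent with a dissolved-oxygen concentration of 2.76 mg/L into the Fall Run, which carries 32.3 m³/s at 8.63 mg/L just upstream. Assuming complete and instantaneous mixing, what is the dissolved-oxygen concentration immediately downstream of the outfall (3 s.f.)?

Flow-weighted mixing: C = (Q_r C_r + Q_w C_w)/(Q_r + Q_w)
= (32.3×8.63 + 9.92×2.76)/(32.3 + 9.92) = 306.1/42.22 = 7.251 mg/L.

7.25 mg/L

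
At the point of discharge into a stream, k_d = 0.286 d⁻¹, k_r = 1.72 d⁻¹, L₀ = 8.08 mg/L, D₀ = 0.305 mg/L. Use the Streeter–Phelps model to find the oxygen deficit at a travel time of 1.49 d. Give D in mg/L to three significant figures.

k_d L₀/(k_r−k_d) = 0.286×8.08/(1.72−0.286) = 2.311/1.434 = 1.611 mg/L.
e^(−k_d t) = e^(−0.286×1.490) = 0.6530; e^(−k_r t) = e^(−1.72×1.490) = 0.07709.
D = 1.611 × (0.6530 − 0.07709) + 0.305 × 0.07709 = 0.9281 + 0.02351 = 0.9516 mg/L.

D ≈ 0.952 mg/L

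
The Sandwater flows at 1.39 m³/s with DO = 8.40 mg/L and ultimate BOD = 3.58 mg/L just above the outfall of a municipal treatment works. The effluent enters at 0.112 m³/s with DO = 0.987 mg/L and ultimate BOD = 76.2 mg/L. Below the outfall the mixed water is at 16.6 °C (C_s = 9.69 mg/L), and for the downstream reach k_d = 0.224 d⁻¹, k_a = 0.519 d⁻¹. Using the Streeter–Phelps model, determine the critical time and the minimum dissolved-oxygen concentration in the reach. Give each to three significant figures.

Mixed DO = (1.39×8.40 + 0.112×0.987)/(1.39+0.112) = 11.79/1.502 = 7.847 mg/L.
Mixed L₀ = (1.39×3.58 + 0.112×76.2)/(1.502) = 13.51/1.502 = 8.995 mg/L.
Initial deficit D₀ = C_s − DO₀ = 9.69 − 7.847 = 1.843 mg/L.
t_c = (1/0.2950) ln[(0.519/0.224)(1 − 1.843×0.2950/(0.224×8.995))] = 3.390 × ln(1.692) = 1.782 d.
D_c = (0.224/0.519) × 8.995 × e^(−0.224×1.782) = 0.4316 × 8.995 × 0.6708 = 2.604 mg/L.
Minimum DO = 9.69 − 2.604 = 7.086 mg/L.

t_c ≈ 1.78 d; minimum DO ≈ 7.09 mg/L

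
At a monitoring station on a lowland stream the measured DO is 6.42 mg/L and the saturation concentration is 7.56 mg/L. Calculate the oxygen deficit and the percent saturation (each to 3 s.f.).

D ≈ 1.14 mg/L; 84.9 % saturation

D = C_s − C = 7.56 − 6.42 = 1.14 mg/L.
% saturation = 6.42/7.56 × 100 = 84.9 %.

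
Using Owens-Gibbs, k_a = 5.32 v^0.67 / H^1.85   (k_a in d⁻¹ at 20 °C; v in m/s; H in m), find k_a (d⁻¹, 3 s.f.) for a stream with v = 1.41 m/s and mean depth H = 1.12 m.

k_a ≈ 5.43 d⁻¹

k_a = 5.32 × 1.41^0.67 / 1.12^1.85 = 5.32 × 1.259 / 1.233 = 5.430 d⁻¹.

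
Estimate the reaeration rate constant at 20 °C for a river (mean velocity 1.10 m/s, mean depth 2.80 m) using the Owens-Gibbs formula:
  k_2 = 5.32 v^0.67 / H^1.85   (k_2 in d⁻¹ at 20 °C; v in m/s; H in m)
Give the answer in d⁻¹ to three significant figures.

k_2 ≈ 0.844 d⁻¹

k_2 = 5.32 × 1.10^0.67 / 2.80^1.85 = 5.32 × 1.066 / 6.718 = 0.8441 d⁻¹.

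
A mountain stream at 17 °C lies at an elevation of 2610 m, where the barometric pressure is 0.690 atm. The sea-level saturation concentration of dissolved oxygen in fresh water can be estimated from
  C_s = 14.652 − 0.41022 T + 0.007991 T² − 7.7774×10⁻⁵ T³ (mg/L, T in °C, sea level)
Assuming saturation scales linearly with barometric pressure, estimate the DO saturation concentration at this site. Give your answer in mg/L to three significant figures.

C_s ≈ 6.63 mg/L

At sea level: C_s = 14.652 − 0.41022×17 + 0.007991×17² − 7.7774×10⁻⁵×17³ = 9.606 mg/L.
Pressure correction: C_s' = 9.606 × 0.690 = 6.628 mg/L.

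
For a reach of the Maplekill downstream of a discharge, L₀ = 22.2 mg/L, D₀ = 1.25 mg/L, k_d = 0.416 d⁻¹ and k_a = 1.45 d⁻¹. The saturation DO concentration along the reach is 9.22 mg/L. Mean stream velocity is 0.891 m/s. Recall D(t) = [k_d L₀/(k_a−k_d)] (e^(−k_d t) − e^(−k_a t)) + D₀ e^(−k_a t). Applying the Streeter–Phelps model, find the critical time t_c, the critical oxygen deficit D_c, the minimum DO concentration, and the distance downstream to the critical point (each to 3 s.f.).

At the critical point dD/dt = 0, so k_d L₀ e^(−k_d t) = k_a D. Substituting D(t) from the Streeter–Phelps equation and solving for t gives
t_c = ln[(k_a/k_d)(1 − D₀(k_a−k_d)/(k_d L₀))] / (k_a−k_d).
Here k_a−k_d = 1.034 d⁻¹ and 1 − D₀(k_a−k_d)/(k_d L₀) = 1 − 1.25×1.034/(0.416×22.2) = 0.8600, so
t_c = ln(3.486 × 0.8600) / 1.034 = 1.098 / 1.034 = 1.062 d.
D_c = (k_d/k_a) L₀ e^(−k_d t_c) = (0.416/1.45) × 22.2 × e^(−0.416×1.062) = 0.2869 × 22.2 × 0.6429 = 4.095 mg/L.
Minimum DO = C_s − D_c = 9.22 − 4.095 = 5.125 mg/L.
x_c = v t_c = 0.891 m/s × 1.062 d × 86400 s/d = 81740 m ≈ 81.7 km.

t_c ≈ 1.06 d; D_c ≈ 4.09 mg/L; min DO ≈ 5.13 mg/L; x_c ≈ 81.7 km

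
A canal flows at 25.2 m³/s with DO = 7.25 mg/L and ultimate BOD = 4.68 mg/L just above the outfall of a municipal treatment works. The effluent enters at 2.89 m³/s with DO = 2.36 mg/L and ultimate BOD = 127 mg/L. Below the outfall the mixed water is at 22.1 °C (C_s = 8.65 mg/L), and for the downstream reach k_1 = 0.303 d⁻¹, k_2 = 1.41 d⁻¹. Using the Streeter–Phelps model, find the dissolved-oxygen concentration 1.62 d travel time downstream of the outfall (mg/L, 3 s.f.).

DO ≈ 6.04 mg/L

Mixed DO = (25.2×7.25 + 2.89×2.36)/(25.2+2.89) = 189.5/28.09 = 6.747 mg/L.
Mixed L₀ = (25.2×4.68 + 2.89×127)/(28.09) = 485.0/28.09 = 17.26 mg/L.
Initial deficit D₀ = C_s − DO₀ = 8.65 − 6.747 = 1.903 mg/L.
D(1.62) = [0.303×17.26/(1.41−0.303)](e^(−0.303×1.62) − e^(−1.41×1.62)) + 1.903 e^(−1.41×1.62)
= 4.726 × (0.6121 − 0.1019) + 1.903 × 0.1019 = 2.605 mg/L.
DO = 8.65 − 2.605 = 6.045 mg/L.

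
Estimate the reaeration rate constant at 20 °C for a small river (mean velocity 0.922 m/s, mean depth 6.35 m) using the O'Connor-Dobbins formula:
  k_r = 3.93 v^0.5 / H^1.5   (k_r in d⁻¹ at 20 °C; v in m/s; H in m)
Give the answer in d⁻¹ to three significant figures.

k_r = 3.93 × 0.922^0.5 / 6.35^1.5 = 3.93 × 0.9602 / 16.00 = 0.2358 d⁻¹.

k_r ≈ 0.236 d⁻¹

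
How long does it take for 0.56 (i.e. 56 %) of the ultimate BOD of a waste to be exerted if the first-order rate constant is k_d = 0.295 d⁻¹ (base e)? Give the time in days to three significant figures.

y/L₀ = 1 − e^(−k_d t) = 0.56 ⇒ e^(−k_d t) = 0.440
t = −ln(0.440) / 0.295 = 0.8210 / 0.295 = 2.783 d.

t ≈ 2.78 d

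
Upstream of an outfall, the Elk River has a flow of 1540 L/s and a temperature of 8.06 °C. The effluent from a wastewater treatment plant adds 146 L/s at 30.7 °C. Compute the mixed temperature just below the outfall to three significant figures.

10.0 °C

Flow-weighted mixing: C = (Q_r C_r + Q_w C_w)/(Q_r + Q_w)
= (1540×8.06 + 146×30.7)/(1540 + 146) = 16890/1686 = 10.02 °C.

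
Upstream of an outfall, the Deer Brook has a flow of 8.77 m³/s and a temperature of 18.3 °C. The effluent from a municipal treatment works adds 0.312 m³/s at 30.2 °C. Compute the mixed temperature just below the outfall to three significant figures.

18.7 °C

Flow-weighted mixing: C = (Q_r C_r + Q_w C_w)/(Q_r + Q_w)
= (8.77×18.3 + 0.312×30.2)/(8.77 + 0.312) = 169.9/9.082 = 18.71 °C.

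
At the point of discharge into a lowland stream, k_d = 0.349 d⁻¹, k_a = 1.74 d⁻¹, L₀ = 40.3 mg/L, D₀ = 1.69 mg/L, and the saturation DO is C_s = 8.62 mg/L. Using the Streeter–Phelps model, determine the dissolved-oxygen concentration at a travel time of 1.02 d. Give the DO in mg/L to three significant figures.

DO ≈ 2.96 mg/L

k_d L₀/(k_a−k_d) = 0.349×40.3/(1.74−0.349) = 14.06/1.391 = 10.11 mg/L.
e^(−k_d t) = e^(−0.349×1.020) = 0.7005; e^(−k_a t) = e^(−1.74×1.020) = 0.1695.
D = 10.11 × (0.7005 − 0.1695) + 1.69 × 0.1695 = 5.369 + 0.2865 = 5.655 mg/L.
DO = C_s − D = 8.62 − 5.655 = 2.965 mg/L.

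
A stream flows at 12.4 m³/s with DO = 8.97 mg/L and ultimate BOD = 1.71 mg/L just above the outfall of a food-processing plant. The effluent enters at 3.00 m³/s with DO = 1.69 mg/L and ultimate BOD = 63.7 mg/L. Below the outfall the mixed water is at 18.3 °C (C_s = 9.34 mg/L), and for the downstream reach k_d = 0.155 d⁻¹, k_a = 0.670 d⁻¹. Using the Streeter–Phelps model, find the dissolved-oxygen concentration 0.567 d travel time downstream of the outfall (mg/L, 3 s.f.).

DO ≈ 7.15 mg/L

Mixed DO = (12.4×8.97 + 3.00×1.69)/(12.4+3.00) = 116.3/15.40 = 7.552 mg/L.
Mixed L₀ = (12.4×1.71 + 3.00×63.7)/(15.40) = 212.3/15.40 = 13.79 mg/L.
Initial deficit D₀ = C_s − DO₀ = 9.34 − 7.552 = 1.788 mg/L.
D(0.567) = [0.155×13.79/(0.670−0.155)](e^(−0.155×0.567) − e^(−0.670×0.567)) + 1.788 e^(−0.670×0.567)
= 4.149 × (0.9159 − 0.6839) + 1.788 × 0.6839 = 2.185 mg/L.
DO = 9.34 − 2.185 = 7.155 mg/L.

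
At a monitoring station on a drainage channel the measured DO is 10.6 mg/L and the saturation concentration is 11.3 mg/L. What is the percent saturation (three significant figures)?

% saturation = C/C_s × 100 = 10.6/11.3 × 100 = 93.8 %.

93.8 % saturation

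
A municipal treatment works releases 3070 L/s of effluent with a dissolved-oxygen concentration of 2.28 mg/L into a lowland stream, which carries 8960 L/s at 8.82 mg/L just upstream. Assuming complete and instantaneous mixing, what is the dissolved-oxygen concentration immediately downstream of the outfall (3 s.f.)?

7.15 mg/L

Flow-weighted mixing: C = (Q_r C_r + Q_w C_w)/(Q_r + Q_w)
= (8960×8.82 + 3070×2.28)/(8960 + 3070) = 86030/12030 = 7.151 mg/L.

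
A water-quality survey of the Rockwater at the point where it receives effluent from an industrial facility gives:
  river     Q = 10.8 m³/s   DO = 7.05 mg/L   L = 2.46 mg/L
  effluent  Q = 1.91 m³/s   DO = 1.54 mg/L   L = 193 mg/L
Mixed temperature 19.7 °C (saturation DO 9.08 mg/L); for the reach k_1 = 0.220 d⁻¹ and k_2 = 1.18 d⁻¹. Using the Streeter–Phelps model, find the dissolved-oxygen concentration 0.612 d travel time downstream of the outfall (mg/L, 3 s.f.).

Mixed DO = (10.8×7.05 + 1.91×1.54)/(10.8+1.91) = 79.08/12.71 = 6.222 mg/L.
Mixed L₀ = (10.8×2.46 + 1.91×193)/(12.71) = 395.2/12.71 = 31.09 mg/L.
Initial deficit D₀ = C_s − DO₀ = 9.08 − 6.222 = 2.858 mg/L.
D(0.612) = [0.220×31.09/(1.18−0.220)](e^(−0.220×0.612) − e^(−1.18×0.612)) + 2.858 e^(−1.18×0.612)
= 7.126 × (0.8740 − 0.4857) + 2.858 × 0.4857 = 4.155 mg/L.
DO = 9.08 − 4.155 = 4.925 mg/L.

DO ≈ 4.92 mg/L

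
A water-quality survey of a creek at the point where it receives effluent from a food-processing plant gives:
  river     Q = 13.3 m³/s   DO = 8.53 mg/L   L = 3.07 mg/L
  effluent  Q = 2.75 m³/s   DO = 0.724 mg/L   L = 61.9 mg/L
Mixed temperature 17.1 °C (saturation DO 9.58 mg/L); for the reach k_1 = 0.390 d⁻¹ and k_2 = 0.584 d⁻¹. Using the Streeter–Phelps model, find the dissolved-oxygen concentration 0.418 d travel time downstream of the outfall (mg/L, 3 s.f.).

DO ≈ 5.96 mg/L

Mixed DO = (13.3×8.53 + 2.75×0.724)/(13.3+2.75) = 115.4/16.05 = 7.193 mg/L.
Mixed L₀ = (13.3×3.07 + 2.75×61.9)/(16.05) = 211.1/16.05 = 13.15 mg/L.
Initial deficit D₀ = C_s − DO₀ = 9.58 − 7.193 = 2.387 mg/L.
D(0.418) = [0.390×13.15/(0.584−0.390)](e^(−0.390×0.418) − e^(−0.584×0.418)) + 2.387 e^(−0.584×0.418)
= 26.44 × (0.8496 − 0.7834) + 2.387 × 0.7834 = 3.620 mg/L.
DO = 9.58 − 3.620 = 5.960 mg/L.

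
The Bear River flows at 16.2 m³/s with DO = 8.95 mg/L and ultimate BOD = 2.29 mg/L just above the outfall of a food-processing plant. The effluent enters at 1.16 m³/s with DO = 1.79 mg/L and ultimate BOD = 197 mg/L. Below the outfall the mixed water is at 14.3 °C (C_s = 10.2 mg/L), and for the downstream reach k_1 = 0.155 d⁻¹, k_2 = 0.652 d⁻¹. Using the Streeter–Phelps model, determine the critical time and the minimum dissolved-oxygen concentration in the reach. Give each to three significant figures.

t_c ≈ 1.99 d; minimum DO ≈ 7.53 mg/L

Mixed DO = (16.2×8.95 + 1.16×1.79)/(16.2+1.16) = 147.1/17.36 = 8.472 mg/L.
Mixed L₀ = (16.2×2.29 + 1.16×197)/(17.36) = 265.6/17.36 = 15.30 mg/L.
Initial deficit D₀ = C_s − DO₀ = 10.2 − 8.472 = 1.728 mg/L.
t_c = (1/0.4970) ln[(0.652/0.155)(1 − 1.728×0.4970/(0.155×15.30))] = 2.012 × ln(2.683) = 1.986 d.
D_c = (0.155/0.652) × 15.30 × e^(−0.155×1.986) = 0.2377 × 15.30 × 0.7351 = 2.674 mg/L.
Minimum DO = 10.2 − 2.674 = 7.526 mg/L.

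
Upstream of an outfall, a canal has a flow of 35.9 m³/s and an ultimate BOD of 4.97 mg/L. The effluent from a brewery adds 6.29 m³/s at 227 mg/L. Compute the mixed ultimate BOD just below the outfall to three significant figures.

38.1 mg/L

Flow-weighted mixing: C = (Q_r C_r + Q_w C_w)/(Q_r + Q_w)
= (35.9×4.97 + 6.29×227)/(35.9 + 6.29) = 1606/42.19 = 38.07 mg/L.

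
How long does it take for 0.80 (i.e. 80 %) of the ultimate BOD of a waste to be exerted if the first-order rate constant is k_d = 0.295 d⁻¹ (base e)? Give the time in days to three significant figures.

t ≈ 5.46 d

y/L₀ = 1 − e^(−k_d t) = 0.80 ⇒ e^(−k_d t) = 0.200
t = −ln(0.200) / 0.295 = 1.609 / 0.295 = 5.456 d.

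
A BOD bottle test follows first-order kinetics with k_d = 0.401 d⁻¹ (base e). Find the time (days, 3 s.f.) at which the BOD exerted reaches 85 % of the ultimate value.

y/L₀ = 1 − e^(−k_d t) = 0.85 ⇒ e^(−k_d t) = 0.150
t = −ln(0.150) / 0.401 = 1.897 / 0.401 = 4.731 d.

t ≈ 4.73 d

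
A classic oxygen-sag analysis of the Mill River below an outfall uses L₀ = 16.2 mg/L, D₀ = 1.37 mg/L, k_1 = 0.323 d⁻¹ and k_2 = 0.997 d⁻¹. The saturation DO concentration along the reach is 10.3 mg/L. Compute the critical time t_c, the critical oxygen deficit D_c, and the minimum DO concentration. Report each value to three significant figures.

At the critical point dD/dt = 0, so k_1 L₀ e^(−k_1 t) = k_2 D. Substituting D(t) from the Streeter–Phelps equation and solving for t gives
t_c = ln[(k_2/k_1)(1 − D₀(k_2−k_1)/(k_1 L₀))] / (k_2−k_1).
Here k_2−k_1 = 0.6740 d⁻¹ and 1 − D₀(k_2−k_1)/(k_1 L₀) = 1 − 1.37×0.6740/(0.323×16.2) = 0.8235, so
t_c = ln(3.087 × 0.8235) / 0.6740 = 0.9329 / 0.6740 = 1.384 d.
L(t_c) = L₀ e^(−k_1 t_c) = 16.2 × 0.6395 = 10.36 mg/L, and at the critical point k_2 D_c = k_1 L, so D_c = (0.323/0.997) × 10.36 = 3.356 mg/L.
Minimum DO = C_s − D_c = 10.3 − 3.356 = 6.944 mg/L.

t_c ≈ 1.38 d; D_c ≈ 3.36 mg/L; min DO ≈ 6.94 mg/L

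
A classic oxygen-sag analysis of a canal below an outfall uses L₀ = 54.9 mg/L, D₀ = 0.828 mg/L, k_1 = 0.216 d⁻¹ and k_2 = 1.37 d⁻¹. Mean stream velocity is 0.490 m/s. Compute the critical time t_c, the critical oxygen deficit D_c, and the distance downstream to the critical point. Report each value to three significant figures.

t_c ≈ 1.53 d; D_c ≈ 6.22 mg/L; x_c ≈ 64.7 km

With k_2/k_1 = 6.343 and 1 − D₀(k_2−k_1)/(k_1 L₀) = 0.9194,
t_c = ln(6.343 × 0.9194) / (1.37 − 0.216) = ln(5.832) / 1.154 = 1.763/1.154 = 1.528 d.
D_c = (k_1/k_2) L₀ e^(−k_1 t_c) = (0.216/1.37) × 54.9 × e^(−0.216×1.528) = 0.1577 × 54.9 × 0.7189 = 6.223 mg/L.
x_c = v t_c = 0.490 m/s × 1.528 d × 86400 s/d = 64690 m ≈ 64.7 km.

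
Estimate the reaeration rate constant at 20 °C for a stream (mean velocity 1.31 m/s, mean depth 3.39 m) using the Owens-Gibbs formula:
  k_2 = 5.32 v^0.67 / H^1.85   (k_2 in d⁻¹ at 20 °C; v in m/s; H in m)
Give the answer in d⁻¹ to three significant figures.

k_2 = 5.32 × 1.31^0.67 / 3.39^1.85 = 5.32 × 1.198 / 9.569 = 0.6662 d⁻¹.

k_2 ≈ 0.666 d⁻¹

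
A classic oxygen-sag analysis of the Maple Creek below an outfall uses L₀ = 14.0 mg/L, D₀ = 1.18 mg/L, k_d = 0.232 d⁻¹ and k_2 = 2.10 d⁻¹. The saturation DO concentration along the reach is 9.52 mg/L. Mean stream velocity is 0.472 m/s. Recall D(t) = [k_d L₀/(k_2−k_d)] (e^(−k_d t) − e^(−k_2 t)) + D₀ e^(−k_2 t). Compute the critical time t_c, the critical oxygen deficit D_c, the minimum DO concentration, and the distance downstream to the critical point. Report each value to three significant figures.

t_c = [1/(k_2−k_d)] ln[(k_2/k_d)(1 − D₀(k_2−k_d)/(k_d L₀))]
= [1/(2.10−0.232)] ln[(2.10/0.232)(1 − 1.18×1.868/(0.232×14.0))]
= (1/1.868) ln[9.052 × 0.3214] = 0.5353 × ln(2.909) = 0.5353 × 1.068 = 0.5716 d.
D_c = (k_d/k_2) L₀ e^(−k_d t_c) = (0.232/2.10) × 14.0 × e^(−0.232×0.5716) = 0.1105 × 14.0 × 0.8758 = 1.355 mg/L.
Minimum DO = C_s − D_c = 9.52 − 1.355 = 8.165 mg/L.
x_c = v t_c = 0.472 m/s × 0.5716 d × 86400 s/d = 23310 m ≈ 23.3 km.

t_c ≈ 0.572 d; D_c ≈ 1.35 mg/L; min DO ≈ 8.17 mg/L; x_c ≈ 23.3 km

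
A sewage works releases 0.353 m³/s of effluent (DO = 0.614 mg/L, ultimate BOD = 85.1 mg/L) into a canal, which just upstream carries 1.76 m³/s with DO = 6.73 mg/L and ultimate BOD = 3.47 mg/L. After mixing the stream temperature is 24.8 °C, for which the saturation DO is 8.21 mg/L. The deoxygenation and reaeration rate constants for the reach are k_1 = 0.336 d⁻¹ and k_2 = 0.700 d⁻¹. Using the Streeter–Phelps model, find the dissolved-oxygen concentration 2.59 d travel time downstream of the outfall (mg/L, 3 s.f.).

DO ≈ 3.76 mg/L

Mixed DO = (1.76×6.73 + 0.353×0.614)/(1.76+0.353) = 12.06/2.113 = 5.708 mg/L.
Mixed L₀ = (1.76×3.47 + 0.353×85.1)/(2.113) = 36.15/2.113 = 17.11 mg/L.
Initial deficit D₀ = C_s − DO₀ = 8.21 − 5.708 = 2.502 mg/L.
D(2.59) = [0.336×17.11/(0.700−0.336)](e^(−0.336×2.59) − e^(−0.700×2.59)) + 2.502 e^(−0.700×2.59)
= 15.79 × (0.4189 − 0.1632) + 2.502 × 0.1632 = 4.446 mg/L.
DO = 8.21 − 4.446 = 3.764 mg/L.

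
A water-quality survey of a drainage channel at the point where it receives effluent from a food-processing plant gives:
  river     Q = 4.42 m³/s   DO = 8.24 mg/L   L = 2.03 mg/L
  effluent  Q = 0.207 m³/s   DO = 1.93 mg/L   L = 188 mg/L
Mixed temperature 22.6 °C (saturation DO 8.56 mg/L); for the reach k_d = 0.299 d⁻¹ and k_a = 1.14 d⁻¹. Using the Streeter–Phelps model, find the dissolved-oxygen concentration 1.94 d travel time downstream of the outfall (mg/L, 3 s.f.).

DO ≈ 6.84 mg/L

Mixed DO = (4.42×8.24 + 0.207×1.93)/(4.42+0.207) = 36.82/4.627 = 7.958 mg/L.
Mixed L₀ = (4.42×2.03 + 0.207×188)/(4.627) = 47.89/4.627 = 10.35 mg/L.
Initial deficit D₀ = C_s − DO₀ = 8.56 − 7.958 = 0.6023 mg/L.
D(1.94) = [0.299×10.35/(1.14−0.299)](e^(−0.299×1.94) − e^(−1.14×1.94)) + 0.6023 e^(−1.14×1.94)
= 3.680 × (0.5599 − 0.1095) + 0.6023 × 0.1095 = 1.723 mg/L.
DO = 8.56 − 1.723 = 6.837 mg/L.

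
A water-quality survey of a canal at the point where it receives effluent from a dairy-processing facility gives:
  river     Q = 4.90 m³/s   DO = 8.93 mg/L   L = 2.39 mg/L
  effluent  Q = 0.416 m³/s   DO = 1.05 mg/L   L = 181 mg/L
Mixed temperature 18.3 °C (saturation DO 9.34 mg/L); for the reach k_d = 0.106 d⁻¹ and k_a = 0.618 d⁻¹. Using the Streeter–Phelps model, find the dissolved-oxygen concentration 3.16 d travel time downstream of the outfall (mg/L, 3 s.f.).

DO ≈ 7.25 mg/L

Mixed DO = (4.90×8.93 + 0.416×1.05)/(4.90+0.416) = 44.19/5.316 = 8.313 mg/L.
Mixed L₀ = (4.90×2.39 + 0.416×181)/(5.316) = 87.01/5.316 = 16.37 mg/L.
Initial deficit D₀ = C_s − DO₀ = 9.34 − 8.313 = 1.027 mg/L.
D(3.16) = [0.106×16.37/(0.618−0.106)](e^(−0.106×3.16) − e^(−0.618×3.16)) + 1.027 e^(−0.618×3.16)
= 3.388 × (0.7154 − 0.1419) + 1.027 × 0.1419 = 2.089 mg/L.
DO = 9.34 − 2.089 = 7.251 mg/L.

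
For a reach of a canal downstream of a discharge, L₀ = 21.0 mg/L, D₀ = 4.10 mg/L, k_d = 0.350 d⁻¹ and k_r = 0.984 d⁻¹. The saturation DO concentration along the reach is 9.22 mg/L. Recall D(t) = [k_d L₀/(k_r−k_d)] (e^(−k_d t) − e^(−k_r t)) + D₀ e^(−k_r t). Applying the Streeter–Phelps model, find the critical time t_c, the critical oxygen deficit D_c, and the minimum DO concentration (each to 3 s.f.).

With k_r/k_d = 2.811 and 1 − D₀(k_r−k_d)/(k_d L₀) = 0.6463,
t_c = ln(2.811 × 0.6463) / (0.984 − 0.350) = ln(1.817) / 0.6340 = 0.5973/0.6340 = 0.9421 d.
L(t_c) = L₀ e^(−k_d t_c) = 21.0 × 0.7191 = 15.10 mg/L, and at the critical point k_r D_c = k_d L, so D_c = (0.350/0.984) × 15.10 = 5.372 mg/L.
Minimum DO = C_s − D_c = 9.22 − 5.372 = 3.848 mg/L.

t_c ≈ 0.942 d; D_c ≈ 5.37 mg/L; min DO ≈ 3.85 mg/L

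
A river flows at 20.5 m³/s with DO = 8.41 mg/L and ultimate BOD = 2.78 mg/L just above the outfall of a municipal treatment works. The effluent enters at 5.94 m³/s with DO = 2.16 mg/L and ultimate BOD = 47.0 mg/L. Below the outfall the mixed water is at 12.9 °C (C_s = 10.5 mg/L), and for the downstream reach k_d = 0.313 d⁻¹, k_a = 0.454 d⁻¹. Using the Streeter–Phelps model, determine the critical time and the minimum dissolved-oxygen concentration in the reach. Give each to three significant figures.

t_c ≈ 1.70 d; minimum DO ≈ 5.35 mg/L

Mixed DO = (20.5×8.41 + 5.94×2.16)/(20.5+5.94) = 185.2/26.44 = 7.006 mg/L.
Mixed L₀ = (20.5×2.78 + 5.94×47.0)/(26.44) = 336.2/26.44 = 12.71 mg/L.
Initial deficit D₀ = C_s − DO₀ = 10.5 − 7.006 = 3.494 mg/L.
t_c = (1/0.1410) ln[(0.454/0.313)(1 − 3.494×0.1410/(0.313×12.71))] = 7.092 × ln(1.271) = 1.700 d.
D_c = (0.313/0.454) × 12.71 × e^(−0.313×1.700) = 0.6894 × 12.71 × 0.5873 = 5.148 mg/L.
Minimum DO = 10.5 − 5.148 = 5.352 mg/L.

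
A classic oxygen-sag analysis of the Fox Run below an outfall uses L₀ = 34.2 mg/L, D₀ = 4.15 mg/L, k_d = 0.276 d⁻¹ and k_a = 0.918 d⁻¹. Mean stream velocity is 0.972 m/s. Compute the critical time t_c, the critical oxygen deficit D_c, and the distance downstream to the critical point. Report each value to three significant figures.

t_c ≈ 1.36 d; D_c ≈ 7.07 mg/L; x_c ≈ 114 km

t_c = [1/(k_a−k_d)] ln[(k_a/k_d)(1 − D₀(k_a−k_d)/(k_d L₀))]
= [1/(0.918−0.276)] ln[(0.918/0.276)(1 − 4.15×0.6420/(0.276×34.2))]
= (1/0.6420) ln[3.326 × 0.7177] = 1.558 × ln(2.387) = 1.558 × 0.8701 = 1.355 d.
D_c = (k_d/k_a) L₀ e^(−k_d t_c) = (0.276/0.918) × 34.2 × e^(−0.276×1.355) = 0.3007 × 34.2 × 0.6879 = 7.073 mg/L.
x_c = v t_c = 0.972 m/s × 1.355 d × 86400 s/d = 113800 m ≈ 114 km.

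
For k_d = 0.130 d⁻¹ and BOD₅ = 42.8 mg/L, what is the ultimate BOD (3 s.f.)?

BOD₅ = L₀(1 − e^(−5k_d)) ⇒ L₀ = BOD₅ / (1 − e^(−5×0.130))
= 42.8 / (1 − 0.5220) = 42.8 / 0.4780 = 89.55 mg/L.

L₀ ≈ 89.5 mg/L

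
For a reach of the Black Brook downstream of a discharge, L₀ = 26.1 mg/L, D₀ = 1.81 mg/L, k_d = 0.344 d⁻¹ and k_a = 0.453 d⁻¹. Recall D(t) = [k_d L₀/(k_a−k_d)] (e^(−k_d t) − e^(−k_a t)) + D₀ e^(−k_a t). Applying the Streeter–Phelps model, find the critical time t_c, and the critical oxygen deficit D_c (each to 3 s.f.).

With k_a/k_d = 1.317 and 1 − D₀(k_a−k_d)/(k_d L₀) = 0.9780,
t_c = ln(1.317 × 0.9780) / (0.453 − 0.344) = ln(1.288) / 0.1090 = 0.2530/0.1090 = 2.321 d.
L(t_c) = L₀ e^(−k_d t_c) = 26.1 × 0.4500 = 11.74 mg/L, and at the critical point k_a D_c = k_d L, so D_c = (0.344/0.453) × 11.74 = 8.918 mg/L.

t_c ≈ 2.32 d; D_c ≈ 8.92 mg/L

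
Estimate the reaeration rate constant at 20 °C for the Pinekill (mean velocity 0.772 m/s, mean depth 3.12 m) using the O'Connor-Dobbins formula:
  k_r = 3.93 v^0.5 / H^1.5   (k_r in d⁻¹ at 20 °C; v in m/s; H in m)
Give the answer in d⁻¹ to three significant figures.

k_r = 3.93 × 0.772^0.5 / 3.12^1.5 = 3.93 × 0.8786 / 5.511 = 0.6266 d⁻¹.

k_r ≈ 0.627 d⁻¹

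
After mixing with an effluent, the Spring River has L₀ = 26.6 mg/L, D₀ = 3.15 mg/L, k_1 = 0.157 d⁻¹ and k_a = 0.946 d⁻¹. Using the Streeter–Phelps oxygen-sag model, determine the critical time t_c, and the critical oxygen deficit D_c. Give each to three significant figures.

t_c = [1/(k_a−k_1)] ln[(k_a/k_1)(1 − D₀(k_a−k_1)/(k_1 L₀))]
= [1/(0.946−0.157)] ln[(0.946/0.157)(1 − 3.15×0.7890/(0.157×26.6))]
= (1/0.7890) ln[6.025 × 0.4049] = 1.267 × ln(2.440) = 1.267 × 0.8918 = 1.130 d.
L(t_c) = L₀ e^(−k_1 t_c) = 26.6 × 0.8374 = 22.27 mg/L, and at the critical point k_a D_c = k_1 L, so D_c = (0.157/0.946) × 22.27 = 3.697 mg/L.

t_c ≈ 1.13 d; D_c ≈ 3.70 mg/L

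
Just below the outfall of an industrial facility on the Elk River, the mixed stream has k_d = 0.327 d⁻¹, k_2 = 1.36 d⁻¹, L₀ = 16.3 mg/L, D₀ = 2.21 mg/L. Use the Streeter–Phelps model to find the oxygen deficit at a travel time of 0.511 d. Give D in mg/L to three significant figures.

k_d L₀/(k_2−k_d) = 0.327×16.3/(1.36−0.327) = 5.330/1.033 = 5.160 mg/L.
e^(−k_d t) = e^(−0.327×0.5110) = 0.8461; e^(−k_2 t) = e^(−1.36×0.5110) = 0.4991.
D = 5.160 × (0.8461 − 0.4991) + 2.21 × 0.4991 = 1.791 + 1.103 = 2.894 mg/L.

D ≈ 2.89 mg/L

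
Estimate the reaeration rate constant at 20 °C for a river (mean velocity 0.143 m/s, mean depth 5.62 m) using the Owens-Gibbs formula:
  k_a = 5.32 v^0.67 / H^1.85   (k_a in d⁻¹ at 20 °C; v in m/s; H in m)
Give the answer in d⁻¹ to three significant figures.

k_a = 5.32 × 0.143^0.67 / 5.62^1.85 = 5.32 × 0.2717 / 24.38 = 0.05929 d⁻¹.

k_a ≈ 0.0593 d⁻¹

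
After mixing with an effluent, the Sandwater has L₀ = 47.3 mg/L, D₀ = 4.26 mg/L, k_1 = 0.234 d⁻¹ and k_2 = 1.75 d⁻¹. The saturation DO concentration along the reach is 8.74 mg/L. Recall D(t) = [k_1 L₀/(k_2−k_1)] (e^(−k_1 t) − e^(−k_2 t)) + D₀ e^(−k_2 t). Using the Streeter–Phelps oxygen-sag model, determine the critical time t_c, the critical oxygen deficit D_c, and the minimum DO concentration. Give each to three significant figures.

t_c ≈ 0.749 d; D_c ≈ 5.31 mg/L; min DO ≈ 3.43 mg/L

At the critical point dD/dt = 0, so k_1 L₀ e^(−k_1 t) = k_2 D. Substituting D(t) from the Streeter–Phelps equation and solving for t gives
t_c = ln[(k_2/k_1)(1 − D₀(k_2−k_1)/(k_1 L₀))] / (k_2−k_1).
Here k_2−k_1 = 1.516 d⁻¹ and 1 − D₀(k_2−k_1)/(k_1 L₀) = 1 − 4.26×1.516/(0.234×47.3) = 0.4165, so
t_c = ln(7.479 × 0.4165) / 1.516 = 1.136 / 1.516 = 0.7495 d.
L(t_c) = L₀ e^(−k_1 t_c) = 47.3 × 0.8391 = 39.69 mg/L, and at the critical point k_2 D_c = k_1 L, so D_c = (0.234/1.75) × 39.69 = 5.307 mg/L.
Minimum DO = C_s − D_c = 8.74 − 5.307 = 3.433 mg/L.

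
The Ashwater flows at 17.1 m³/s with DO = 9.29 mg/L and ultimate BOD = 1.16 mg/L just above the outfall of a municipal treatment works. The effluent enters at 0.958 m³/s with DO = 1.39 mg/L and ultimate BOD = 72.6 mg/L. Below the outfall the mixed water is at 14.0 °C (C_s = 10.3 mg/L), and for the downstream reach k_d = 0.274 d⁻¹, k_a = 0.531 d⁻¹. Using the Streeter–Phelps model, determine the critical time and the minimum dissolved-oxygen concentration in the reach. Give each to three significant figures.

Mixed DO = (17.1×9.29 + 0.958×1.39)/(17.1+0.958) = 160.2/18.06 = 8.871 mg/L.
Mixed L₀ = (17.1×1.16 + 0.958×72.6)/(18.06) = 89.39/18.06 = 4.950 mg/L.
Initial deficit D₀ = C_s − DO₀ = 10.3 − 8.871 = 1.429 mg/L.
t_c = (1/0.2570) ln[(0.531/0.274)(1 − 1.429×0.2570/(0.274×4.950))] = 3.891 × ln(1.413) = 1.346 d.
D_c = (0.274/0.531) × 4.950 × e^(−0.274×1.346) = 0.5160 × 4.950 × 0.6916 = 1.767 mg/L.
Minimum DO = 10.3 − 1.767 = 8.533 mg/L.

t_c ≈ 1.35 d; minimum DO ≈ 8.53 mg/L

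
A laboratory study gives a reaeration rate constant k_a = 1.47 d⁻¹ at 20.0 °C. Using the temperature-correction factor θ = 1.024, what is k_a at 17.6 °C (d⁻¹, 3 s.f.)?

k_a ≈ 1.39 d⁻¹

k_a(T₂) = k_a(T₁) · θ^(T₂−T₁) = 1.47 × 1.024^(17.6−20.0)
= 1.47 × 1.024^-2.40 = 1.47 × 0.9447 = 1.389 d⁻¹.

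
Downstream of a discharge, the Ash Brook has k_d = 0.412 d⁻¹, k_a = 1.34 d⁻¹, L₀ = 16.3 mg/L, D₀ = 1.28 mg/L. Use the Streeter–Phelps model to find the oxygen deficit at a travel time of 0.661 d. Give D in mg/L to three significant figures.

D ≈ 3.05 mg/L

k_d L₀/(k_a−k_d) = 0.412×16.3/(1.34−0.412) = 6.716/0.9280 = 7.237 mg/L.
e^(−k_d t) = e^(−0.412×0.6610) = 0.7616; e^(−k_a t) = e^(−1.34×0.6610) = 0.4124.
D = 7.237 × (0.7616 − 0.4124) + 1.28 × 0.4124 = 2.527 + 0.5279 = 3.055 mg/L.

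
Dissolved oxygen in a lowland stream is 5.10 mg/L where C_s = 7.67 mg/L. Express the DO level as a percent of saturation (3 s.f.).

% saturation = C/C_s × 100 = 5.10/7.67 × 100 = 66.5 %.

66.5 % saturation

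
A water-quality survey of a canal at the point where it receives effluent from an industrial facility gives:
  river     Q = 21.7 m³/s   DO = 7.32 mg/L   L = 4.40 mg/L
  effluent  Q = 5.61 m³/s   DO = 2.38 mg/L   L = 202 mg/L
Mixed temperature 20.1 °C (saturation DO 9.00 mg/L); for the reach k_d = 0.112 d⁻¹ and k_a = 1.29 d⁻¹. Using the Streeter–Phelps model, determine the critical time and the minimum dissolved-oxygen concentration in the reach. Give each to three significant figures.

Mixed DO = (21.7×7.32 + 5.61×2.38)/(21.7+5.61) = 172.2/27.31 = 6.305 mg/L.
Mixed L₀ = (21.7×4.40 + 5.61×202)/(27.31) = 1229/27.31 = 44.99 mg/L.
Initial deficit D₀ = C_s − DO₀ = 9.00 − 6.305 = 2.695 mg/L.
t_c = (1/1.178) ln[(1.29/0.112)(1 − 2.695×1.178/(0.112×44.99))] = 0.8489 × ln(4.262) = 1.231 d.
D_c = (0.112/1.29) × 44.99 × e^(−0.112×1.231) = 0.08682 × 44.99 × 0.8712 = 3.403 mg/L.
Minimum DO = 9.00 − 3.403 = 5.597 mg/L.

t_c ≈ 1.23 d; minimum DO ≈ 5.60 mg/L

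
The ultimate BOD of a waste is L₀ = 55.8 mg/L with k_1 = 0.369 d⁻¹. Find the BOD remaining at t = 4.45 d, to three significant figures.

L ≈ 10.8 mg/L

L_t = L₀ e^(−k_1 t) = 55.8 × e^(−0.369×4.45) = 55.8 × 0.1936 = 10.80 mg/L.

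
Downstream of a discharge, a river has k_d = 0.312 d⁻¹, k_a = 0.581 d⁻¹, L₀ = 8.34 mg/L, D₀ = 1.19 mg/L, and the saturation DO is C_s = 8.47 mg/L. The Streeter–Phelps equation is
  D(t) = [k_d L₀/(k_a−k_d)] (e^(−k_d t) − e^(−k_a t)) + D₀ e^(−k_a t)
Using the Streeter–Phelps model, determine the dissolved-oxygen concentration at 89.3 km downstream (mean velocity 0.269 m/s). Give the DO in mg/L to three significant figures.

Travel time t = x/v = 89.3 km / (0.269 m/s) = 89300 m / 0.269 m/s = 332000 s = 3.842 d.
k_d L₀/(k_a−k_d) = 0.312×8.34/(0.581−0.312) = 2.602/0.2690 = 9.673 mg/L.
e^(−k_d t) = e^(−0.312×3.842) = 0.3016; e^(−k_a t) = e^(−0.581×3.842) = 0.1073.
D = 9.673 × (0.3016 − 0.1073) + 1.19 × 0.1073 = 1.879 + 0.1277 = 2.007 mg/L.
DO = C_s − D = 8.47 − 2.007 = 6.463 mg/L.

DO ≈ 6.46 mg/L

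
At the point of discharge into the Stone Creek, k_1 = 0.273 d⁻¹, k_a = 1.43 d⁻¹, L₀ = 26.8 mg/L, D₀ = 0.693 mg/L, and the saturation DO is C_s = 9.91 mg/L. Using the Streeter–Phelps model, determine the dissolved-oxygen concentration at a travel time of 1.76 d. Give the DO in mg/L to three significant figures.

k_1 L₀/(k_a−k_1) = 0.273×26.8/(1.43−0.273) = 7.316/1.157 = 6.324 mg/L.
e^(−k_1 t) = e^(−0.273×1.760) = 0.6185; e^(−k_a t) = e^(−1.43×1.760) = 0.08072.
D = 6.324 × (0.6185 − 0.08072) + 0.693 × 0.08072 = 3.401 + 0.05594 = 3.457 mg/L.
DO = C_s − D = 9.91 − 3.457 = 6.453 mg/L.

DO ≈ 6.45 mg/L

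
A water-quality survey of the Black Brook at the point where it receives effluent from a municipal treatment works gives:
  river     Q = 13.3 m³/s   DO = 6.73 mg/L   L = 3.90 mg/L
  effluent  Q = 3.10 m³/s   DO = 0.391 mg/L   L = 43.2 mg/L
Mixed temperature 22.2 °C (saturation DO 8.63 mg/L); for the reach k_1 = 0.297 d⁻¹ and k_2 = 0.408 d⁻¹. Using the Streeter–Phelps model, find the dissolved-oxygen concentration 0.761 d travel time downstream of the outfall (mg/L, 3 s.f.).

Mixed DO = (13.3×6.73 + 3.10×0.391)/(13.3+3.10) = 90.72/16.40 = 5.532 mg/L.
Mixed L₀ = (13.3×3.90 + 3.10×43.2)/(16.40) = 185.8/16.40 = 11.33 mg/L.
Initial deficit D₀ = C_s − DO₀ = 8.63 − 5.532 = 3.098 mg/L.
D(0.761) = [0.297×11.33/(0.408−0.297)](e^(−0.297×0.761) − e^(−0.408×0.761)) + 3.098 e^(−0.408×0.761)
= 30.31 × (0.7977 − 0.7331) + 3.098 × 0.7331 = 4.230 mg/L.
DO = 8.63 − 4.230 = 4.400 mg/L.

DO ≈ 4.40 mg/L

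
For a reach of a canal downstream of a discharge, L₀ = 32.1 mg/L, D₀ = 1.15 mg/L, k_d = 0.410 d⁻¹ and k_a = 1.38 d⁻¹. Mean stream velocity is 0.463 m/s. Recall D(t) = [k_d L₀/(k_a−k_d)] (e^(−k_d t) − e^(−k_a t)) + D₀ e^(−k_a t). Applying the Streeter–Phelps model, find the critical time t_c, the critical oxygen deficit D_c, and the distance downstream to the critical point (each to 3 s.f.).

t_c = [1/(k_a−k_d)] ln[(k_a/k_d)(1 − D₀(k_a−k_d)/(k_d L₀))]
= [1/(1.38−0.410)] ln[(1.38/0.410)(1 − 1.15×0.9700/(0.410×32.1))]
= (1/0.9700) ln[3.366 × 0.9152] = 1.031 × ln(3.081) = 1.031 × 1.125 = 1.160 d.
D_c = (k_d/k_a) L₀ e^(−k_d t_c) = (0.410/1.38) × 32.1 × e^(−0.410×1.160) = 0.2971 × 32.1 × 0.6215 = 5.928 mg/L.
x_c = v t_c = 0.463 m/s × 1.160 d × 86400 s/d = 46400 m ≈ 46.4 km.

t_c ≈ 1.16 d; D_c ≈ 5.93 mg/L; x_c ≈ 46.4 km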